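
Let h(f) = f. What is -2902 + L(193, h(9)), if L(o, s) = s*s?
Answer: -2821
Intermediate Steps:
L(o, s) = s**2
-2902 + L(193, h(9)) = -2902 + 9**2 = -2902 + 81 = -2821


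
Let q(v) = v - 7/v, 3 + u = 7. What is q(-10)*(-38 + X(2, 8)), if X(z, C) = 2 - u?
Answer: 372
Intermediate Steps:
u = 4 (u = -3 + 7 = 4)
X(z, C) = -2 (X(z, C) = 2 - 1*4 = 2 - 4 = -2)
q(-10)*(-38 + X(2, 8)) = (-10 - 7/(-10))*(-38 - 2) = (-10 - 7*(-⅒))*(-40) = (-10 + 7/10)*(-40) = -93/10*(-40) = 372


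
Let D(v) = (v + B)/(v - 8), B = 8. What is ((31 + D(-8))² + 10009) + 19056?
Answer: 30026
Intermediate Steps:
D(v) = (8 + v)/(-8 + v) (D(v) = (v + 8)/(v - 8) = (8 + v)/(-8 + v))
((31 + D(-8))² + 10009) + 19056 = ((31 + (8 - 8)/(-8 - 8))² + 10009) + 19056 = ((31 + 0/(-16))² + 10009) + 19056 = ((31 - 1/16*0)² + 10009) + 19056 = ((31 + 0)² + 10009) + 19056 = (31² + 10009) + 19056 = (961 + 10009) + 19056 = 10970 + 19056 = 30026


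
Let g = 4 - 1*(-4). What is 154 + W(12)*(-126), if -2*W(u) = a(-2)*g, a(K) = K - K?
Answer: 154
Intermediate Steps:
a(K) = 0
g = 8 (g = 4 + 4 = 8)
W(u) = 0 (W(u) = -0*8 = -½*0 = 0)
154 + W(12)*(-126) = 154 + 0*(-126) = 154 + 0 = 154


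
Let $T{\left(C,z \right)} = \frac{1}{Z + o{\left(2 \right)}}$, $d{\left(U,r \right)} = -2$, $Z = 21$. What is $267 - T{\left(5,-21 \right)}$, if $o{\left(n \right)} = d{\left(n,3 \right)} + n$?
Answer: $\frac{5606}{21} \approx 266.95$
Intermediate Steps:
$o{\left(n \right)} = -2 + n$
$T{\left(C,z \right)} = \frac{1}{21}$ ($T{\left(C,z \right)} = \frac{1}{21 + \left(-2 + 2\right)} = \frac{1}{21 + 0} = \frac{1}{21}$)
$267 - T{\left(5,-21 \right)} = 267 - \frac{1}{21} = \frac{5606}{21}$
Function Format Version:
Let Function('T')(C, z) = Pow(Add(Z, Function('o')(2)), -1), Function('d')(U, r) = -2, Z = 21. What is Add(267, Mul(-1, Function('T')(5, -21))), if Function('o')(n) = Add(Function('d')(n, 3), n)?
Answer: Rational(5606, 21) ≈ 266.95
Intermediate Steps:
Function('o')(n) = Add(-2, n)
Function('T')(C, z) = Rational(1, 21) (Function('T')(C, z) = Pow(Add(21, Add(-2, 2)), -1) = Pow(Add(21, 0), -1) = Pow(21, -1) = Rational(1, 21))
Add(267, Mul(-1, Function('T')(5, -21))) = Add(267, Mul(-1, Rational(1, 21))) = Add(267, Rational(-1, 21)) = Rational(5606, 21)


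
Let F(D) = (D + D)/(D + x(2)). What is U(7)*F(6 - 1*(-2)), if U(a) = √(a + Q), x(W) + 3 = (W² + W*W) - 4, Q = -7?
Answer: 0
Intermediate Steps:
x(W) = -7 + 2*W² (x(W) = -3 + ((W² + W*W) - 4) = -3 + ((W² + W²) - 4) = -3 + (2*W² - 4) = -3 + (-4 + 2*W²) = -7 + 2*W²)
F(D) = 2*D/(1 + D) (F(D) = (D + D)/(D + (-7 + 2*2²)) = (2*D)/(D + (-7 + 2*4)) = (2*D)/(D + (-7 + 8)) = (2*D)/(D + 1) = (2*D)/(1 + D) = 2*D/(1 + D))
U(a) = √(-7 + a) (U(a) = √(a - 7) = √(-7 + a))
U(7)*F(6 - 1*(-2)) = √(-7 + 7)*(2*(6 - 1*(-2))/(1 + (6 - 1*(-2)))) = √0*(2*(6 + 2)/(1 + (6 + 2))) = 0*(2*8/(1 + 8)) = 0*(2*8/9) = 0*(2*8*(⅑)) = 0*(16/9) = 0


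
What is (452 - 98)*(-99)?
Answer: -35046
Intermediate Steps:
(452 - 98)*(-99) = 354*(-99) = -35046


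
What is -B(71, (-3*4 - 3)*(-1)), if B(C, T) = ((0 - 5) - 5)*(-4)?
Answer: -40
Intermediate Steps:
B(C, T) = 40 (B(C, T) = (-5 - 5)*(-4) = -10*(-4) = 40)
-B(71, (-3*4 - 3)*(-1)) = -1*40 = -40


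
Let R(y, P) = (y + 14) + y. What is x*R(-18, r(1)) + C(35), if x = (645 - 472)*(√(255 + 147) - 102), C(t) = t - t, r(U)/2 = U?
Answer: 388212 - 3806*√402 ≈ 3.1190e+5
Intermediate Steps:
r(U) = 2*U
R(y, P) = 14 + 2*y (R(y, P) = (14 + y) + y = 14 + 2*y)
C(t) = 0
x = -17646 + 173*√402 (x = 173*(√402 - 102) = 173*(-102 + √402) = -17646 + 173*√402 ≈ -14177.)
x*R(-18, r(1)) + C(35) = (-17646 + 173*√402)*(14 + 2*(-18)) + 0 = (-17646 + 173*√402)*(14 - 36) + 0 = (-17646 + 173*√402)*(-22) + 0 = (388212 - 3806*√402) + 0 = 388212 - 3806*√402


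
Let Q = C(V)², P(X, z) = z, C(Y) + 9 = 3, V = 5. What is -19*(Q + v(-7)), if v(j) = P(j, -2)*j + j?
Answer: -817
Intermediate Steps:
C(Y) = -6 (C(Y) = -9 + 3 = -6)
Q = 36 (Q = (-6)² = 36)
v(j) = -j (v(j) = -2*j + j = -j)
-19*(Q + v(-7)) = -19*(36 - 1*(-7)) = -19*(36 + 7) = -19*43 = -817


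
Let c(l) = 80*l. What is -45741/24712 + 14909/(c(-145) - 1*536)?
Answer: -57721499/18744052 ≈ -3.0795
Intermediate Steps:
-45741/24712 + 14909/(c(-145) - 1*536) = -45741/24712 + 14909/(80*(-145) - 1*536) = -45741*1/24712 + 14909/(-11600 - 536) = -45741/24712 + 14909/(-12136) = -45741/24712 + 14909*(-1/12136) = -45741/24712 - 14909/12136 = -57721499/18744052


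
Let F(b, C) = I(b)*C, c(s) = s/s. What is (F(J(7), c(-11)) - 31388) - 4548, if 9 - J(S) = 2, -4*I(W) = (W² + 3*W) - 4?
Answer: -71905/2 ≈ -35953.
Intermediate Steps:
I(W) = 1 - 3*W/4 - W²/4 (I(W) = -((W² + 3*W) - 4)/4 = -(-4 + W² + 3*W)/4 = 1 - 3*W/4 - W²/4)
J(S) = 7 (J(S) = 9 - 1*2 = 9 - 2 = 7)
c(s) = 1
F(b, C) = C*(1 - 3*b/4 - b²/4) (F(b, C) = (1 - 3*b/4 - b²/4)*C = C*(1 - 3*b/4 - b²/4))
(F(J(7), c(-11)) - 31388) - 4548 = ((¼)*1*(4 - 1*7² - 3*7) - 31388) - 4548 = ((¼)*1*(4 - 1*49 - 21) - 31388) - 4548 = ((¼)*1*(4 - 49 - 21) - 31388) - 4548 = ((¼)*1*(-66) - 31388) - 4548 = (-33/2 - 31388) - 4548 = -62809/2 - 4548 = -71905/2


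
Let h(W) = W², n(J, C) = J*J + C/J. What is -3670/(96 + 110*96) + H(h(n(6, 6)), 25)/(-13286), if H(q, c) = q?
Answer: -15836921/35393904 ≈ -0.44745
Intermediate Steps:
n(J, C) = J² + C/J
-3670/(96 + 110*96) + H(h(n(6, 6)), 25)/(-13286) = -3670/(96 + 110*96) + ((6 + 6³)/6)²/(-13286) = -3670/(96 + 10560) + ((6 + 216)/6)²*(-1/13286) = -3670/10656 + ((⅙)*222)²*(-1/13286) = -3670*1/10656 + 37²*(-1/13286) = -1835/5328 + 1369*(-1/13286) = -1835/5328 - 1369/13286 = -15836921/35393904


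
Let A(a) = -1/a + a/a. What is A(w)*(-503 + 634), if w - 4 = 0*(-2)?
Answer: 393/4 ≈ 98.250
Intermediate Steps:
w = 4 (w = 4 + 0*(-2) = 4 + 0 = 4)
A(a) = 1 - 1/a (A(a) = -1/a + 1 = 1 - 1/a)
A(w)*(-503 + 634) = ((-1 + 4)/4)*(-503 + 634) = ((1/4)*3)*131 = (3/4)*131 = 393/4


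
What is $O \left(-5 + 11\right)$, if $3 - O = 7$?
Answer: $-24$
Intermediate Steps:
$O = -4$ ($O = 3 - 7 = -4$)
$O \left(-5 + 11\right) = - 4 \left(-5 + 11\right) = \left(-4\right) 6 = -24$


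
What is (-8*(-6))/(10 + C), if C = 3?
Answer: 48/13 ≈ 3.6923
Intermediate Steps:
(-8*(-6))/(10 + C) = (-8*(-6))/(10 + 3) = 48/13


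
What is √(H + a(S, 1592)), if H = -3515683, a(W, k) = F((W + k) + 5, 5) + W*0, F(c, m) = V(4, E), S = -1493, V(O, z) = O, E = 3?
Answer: 3*I*√390631 ≈ 1875.0*I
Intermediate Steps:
F(c, m) = 4
a(W, k) = 4 (a(W, k) = 4 + W*0 = 4 + 0 = 4)
√(H + a(S, 1592)) = √(-3515683 + 4) = √(-3515679) = 3*I*√390631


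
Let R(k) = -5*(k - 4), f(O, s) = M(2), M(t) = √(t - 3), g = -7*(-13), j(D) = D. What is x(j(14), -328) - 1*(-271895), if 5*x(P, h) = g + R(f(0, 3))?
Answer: 1359586/5 - I ≈ 2.7192e+5 - 1.0*I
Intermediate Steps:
g = 91
M(t) = √(-3 + t)
f(O, s) = I (f(O, s) = √(-3 + 2) = √(-1) = I)
R(k) = 20 - 5*k (R(k) = -5*(-4 + k) = 20 - 5*k)
x(P, h) = 111/5 - I (x(P, h) = (91 + (20 - 5*I))/5 = (111 - 5*I)/5 = 111/5 - I)
x(j(14), -328) - 1*(-271895) = (111/5 - I) - 1*(-271895) = (111/5 - I) + 271895 = 1359586/5 - I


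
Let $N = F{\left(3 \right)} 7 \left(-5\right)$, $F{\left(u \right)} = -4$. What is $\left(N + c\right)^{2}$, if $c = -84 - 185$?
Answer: $16641$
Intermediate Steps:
$c = -269$ ($c = -84 - 185 = -269$)
$N = 140$ ($N = \left(-4\right) 7 \left(-5\right) = \left(-28\right) \left(-5\right) = 140$)
$\left(N + c\right)^{2} = \left(140 - 269\right)^{2} = \left(-129\right)^{2} = 16641$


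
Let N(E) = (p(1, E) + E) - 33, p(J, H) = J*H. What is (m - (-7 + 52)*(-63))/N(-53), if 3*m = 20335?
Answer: -28840/417 ≈ -69.161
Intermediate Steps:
m = 20335/3 (m = (⅓)*20335 = 20335/3 ≈ 6778.3)
p(J, H) = H*J
N(E) = -33 + 2*E (N(E) = (E*1 + E) - 33 = (E + E) - 33 = 2*E - 33 = -33 + 2*E)
(m - (-7 + 52)*(-63))/N(-53) = (20335/3 - (-7 + 52)*(-63))/(-33 + 2*(-53)) = (20335/3 - 45*(-63))/(-33 - 106) = (20335/3 - 1*(-2835))/(-139) = (20335/3 + 2835)*(-1/139) = (28840/3)*(-1/139) = -28840/417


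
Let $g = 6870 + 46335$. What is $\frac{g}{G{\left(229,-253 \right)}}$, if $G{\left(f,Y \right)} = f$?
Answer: $\frac{53205}{229} \approx 232.34$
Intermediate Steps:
$g = 53205$
$\frac{g}{G{\left(229,-253 \right)}} = \frac{53205}{229}$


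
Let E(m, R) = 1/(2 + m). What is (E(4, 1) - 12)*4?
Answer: -142/3 ≈ -47.333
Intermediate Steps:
(E(4, 1) - 12)*4 = (1/(2 + 4) - 12)*4 = (1/6 - 12)*4 = -71/6*4 = -142/3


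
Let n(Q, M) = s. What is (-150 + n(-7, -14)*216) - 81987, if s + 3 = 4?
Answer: -81921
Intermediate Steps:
s = 1 (s = -3 + 4 = 1)
n(Q, M) = 1
(-150 + n(-7, -14)*216) - 81987 = (-150 + 1*216) - 81987 = (-150 + 216) - 81987 = 66 - 81987 = -81921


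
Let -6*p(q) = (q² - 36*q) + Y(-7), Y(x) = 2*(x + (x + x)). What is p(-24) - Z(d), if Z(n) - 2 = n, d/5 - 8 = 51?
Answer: -530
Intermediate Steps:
d = 295 (d = 40 + 5*51 = 40 + 255 = 295)
Z(n) = 2 + n
Y(x) = 6*x (Y(x) = 2*(x + 2*x) = 2*(3*x) = 6*x)
p(q) = 7 + 6*q - q²/6 (p(q) = -((q² - 36*q) + 6*(-7))/6 = -((q² - 36*q) - 42)/6 = -(-42 + q² - 36*q)/6 = 7 + 6*q - q²/6)
p(-24) - Z(d) = (7 + 6*(-24) - ⅙*(-24)²) - (2 + 295) = (7 - 144 - ⅙*576) - 1*297 = (7 - 144 - 96) - 297 = -233 - 297 = -530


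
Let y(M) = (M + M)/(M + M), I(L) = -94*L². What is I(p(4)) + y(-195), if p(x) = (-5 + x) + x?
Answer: -845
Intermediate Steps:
p(x) = -5 + 2*x
y(M) = 1 (y(M) = (2*M)/((2*M)) = (2*M)*(1/(2*M)) = 1)
I(p(4)) + y(-195) = -94*(-5 + 2*4)² + 1 = -94*(-5 + 8)² + 1 = -94*3² + 1 = -94*9 + 1 = -846 + 1 = -845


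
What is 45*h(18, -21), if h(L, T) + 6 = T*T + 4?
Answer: 19755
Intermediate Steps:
h(L, T) = -2 + T² (h(L, T) = -6 + (T*T + 4) = -6 + (T² + 4) = -6 + (4 + T²) = -2 + T²)
45*h(18, -21) = 45*(-2 + (-21)²) = 45*(-2 + 441) = 45*439 = 19755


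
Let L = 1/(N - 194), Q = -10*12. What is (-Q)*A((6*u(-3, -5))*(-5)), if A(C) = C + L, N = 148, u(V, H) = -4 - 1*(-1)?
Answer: 248340/23 ≈ 10797.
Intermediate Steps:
u(V, H) = -3 (u(V, H) = -4 + 1 = -3)
Q = -120
L = -1/46 (L = 1/(148 - 194) = 1/(-46) = -1/46 ≈ -0.021739)
A(C) = -1/46 + C (A(C) = C - 1/46 = -1/46 + C)
(-Q)*A((6*u(-3, -5))*(-5)) = (-1*(-120))*(-1/46 + (6*(-3))*(-5)) = 120*(-1/46 - 18*(-5)) = 120*(-1/46 + 90) = 120*(4139/46) = 248340/23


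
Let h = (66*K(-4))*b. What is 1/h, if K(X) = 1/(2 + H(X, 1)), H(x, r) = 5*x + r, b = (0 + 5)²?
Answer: -17/1650 ≈ -0.010303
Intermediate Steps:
b = 25 (b = 5² = 25)
H(x, r) = r + 5*x
K(X) = 1/(3 + 5*X) (K(X) = 1/(2 + (1 + 5*X)) = 1/(3 + 5*X))
h = -1650/17 (h = (66/(3 + 5*(-4)))*25 = (66/(3 - 20))*25 = (66/(-17))*25 = (66*(-1/17))*25 = -66/17*25 = -1650/17 ≈ -97.059)
1/h = 1/(-1650/17) = -17/1650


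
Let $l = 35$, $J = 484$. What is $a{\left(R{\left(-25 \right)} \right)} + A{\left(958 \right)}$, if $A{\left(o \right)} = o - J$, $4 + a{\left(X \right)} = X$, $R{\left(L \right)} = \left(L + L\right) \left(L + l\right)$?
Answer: $-30$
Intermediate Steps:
$R{\left(L \right)} = 2 L \left(35 + L\right)$ ($R{\left(L \right)} = \left(L + L\right) \left(L + 35\right) = 2 L \left(35 + L\right)$)
$a{\left(X \right)} = -4 + X$
$A{\left(o \right)} = -484 + o$ ($A{\left(o \right)} = o - 484 = -484 + o$)
$a{\left(R{\left(-25 \right)} \right)} + A{\left(958 \right)} = \left(-4 + 2 \left(-25\right) \left(35 - 25\right)\right) + \left(-484 + 958\right) = \left(-4 + 2 \left(-25\right) 10\right) + 474 = \left(-4 - 500\right) + 474 = -504 + 474 = -30$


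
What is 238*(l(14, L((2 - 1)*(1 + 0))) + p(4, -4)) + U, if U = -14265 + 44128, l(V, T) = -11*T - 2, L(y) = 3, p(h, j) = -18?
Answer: 17249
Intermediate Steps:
l(V, T) = -2 - 11*T
U = 29863
238*(l(14, L((2 - 1)*(1 + 0))) + p(4, -4)) + U = 238*((-2 - 11*3) - 18) + 29863 = 238*((-2 - 33) - 18) + 29863 = 238*(-35 - 18) + 29863 = 238*(-53) + 29863 = -12614 + 29863 = 17249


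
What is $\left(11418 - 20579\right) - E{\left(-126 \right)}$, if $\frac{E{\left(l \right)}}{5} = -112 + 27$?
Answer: $-8736$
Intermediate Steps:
$E{\left(l \right)} = -425$ ($E{\left(l \right)} = 5 \left(-112 + 27\right) = 5 \left(-85\right) = -425$)
$\left(11418 - 20579\right) - E{\left(-126 \right)} = \left(11418 - 20579\right) - -425 = -9161 + 425 = -8736$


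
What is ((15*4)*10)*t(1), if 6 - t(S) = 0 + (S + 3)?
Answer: 1200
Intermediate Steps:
t(S) = 3 - S (t(S) = 6 - (0 + (S + 3)) = 6 - (0 + (3 + S)) = 6 - (3 + S) = 6 + (-3 - S) = 3 - S)
((15*4)*10)*t(1) = ((15*4)*10)*(3 - 1*1) = (60*10)*(3 - 1) = 600*2 = 1200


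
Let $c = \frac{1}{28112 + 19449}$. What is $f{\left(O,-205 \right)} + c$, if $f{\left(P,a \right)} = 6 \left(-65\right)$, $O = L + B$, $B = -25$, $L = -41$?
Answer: $- \frac{18548789}{47561} \approx -390.0$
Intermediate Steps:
$c = \frac{1}{47561} \approx 2.1026 \cdot 10^{-5}$
$O = -66$ ($O = -41 - 25 = -66$)
$f{\left(P,a \right)} = -390$
$f{\left(O,-205 \right)} + c = -390 + \frac{1}{47561} = - \frac{18548789}{47561}$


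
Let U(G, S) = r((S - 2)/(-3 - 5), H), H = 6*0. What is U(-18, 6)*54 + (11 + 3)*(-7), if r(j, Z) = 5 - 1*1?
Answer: 118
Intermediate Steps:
H = 0
r(j, Z) = 4 (r(j, Z) = 5 - 1 = 4)
U(G, S) = 4
U(-18, 6)*54 + (11 + 3)*(-7) = 4*54 + (11 + 3)*(-7) = 216 + 14*(-7) = 216 - 98 = 118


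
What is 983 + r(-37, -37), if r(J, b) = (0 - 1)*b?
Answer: 1020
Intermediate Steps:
r(J, b) = -b
983 + r(-37, -37) = 983 - 1*(-37) = 983 + 37 = 1020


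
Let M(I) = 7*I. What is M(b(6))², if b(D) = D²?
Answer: 63504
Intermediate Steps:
M(b(6))² = (7*6²)² = (7*36)² = 252² = 63504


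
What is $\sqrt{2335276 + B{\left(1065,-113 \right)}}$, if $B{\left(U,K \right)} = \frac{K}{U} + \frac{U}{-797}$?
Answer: $\frac{\sqrt{1682495092458431670}}{848805} \approx 1528.2$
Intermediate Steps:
$B{\left(U,K \right)} = - \frac{U}{797} + \frac{K}{U}$ ($B{\left(U,K \right)} = \frac{K}{U} + U \left(- \frac{1}{797}\right) = \frac{K}{U} - \frac{U}{797} = - \frac{U}{797} + \frac{K}{U}$)
$\sqrt{2335276 + B{\left(1065,-113 \right)}} = \sqrt{2335276 - \left(\frac{1065}{797} + \frac{113}{1065}\right)} = \sqrt{2335276 - \frac{1224286}{848805}} = \sqrt{\frac{1982192720894}{848805}} = \frac{\sqrt{1682495092458431670}}{848805}$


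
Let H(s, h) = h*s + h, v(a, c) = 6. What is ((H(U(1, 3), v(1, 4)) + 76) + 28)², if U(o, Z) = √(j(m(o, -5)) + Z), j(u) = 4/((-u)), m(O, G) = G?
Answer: 61184/5 + 264*√95 ≈ 14810.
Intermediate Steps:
j(u) = -4/u (j(u) = 4*(-1/u) = -4/u)
U(o, Z) = √(⅘ + Z) (U(o, Z) = √(-4/(-5) + Z) = √(-4*(-⅕) + Z) = √(⅘ + Z))
H(s, h) = h + h*s
((H(U(1, 3), v(1, 4)) + 76) + 28)² = ((6*(1 + √(20 + 25*3)/5) + 76) + 28)² = ((6*(1 + √(20 + 75)/5) + 76) + 28)² = ((6*(1 + √95/5) + 76) + 28)² = (((6 + 6*√95/5) + 76) + 28)² = ((82 + 6*√95/5) + 28)² = (110 + 6*√95/5)²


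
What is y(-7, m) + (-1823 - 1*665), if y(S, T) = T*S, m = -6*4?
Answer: -2320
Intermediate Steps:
m = -24
y(S, T) = S*T
y(-7, m) + (-1823 - 1*665) = -7*(-24) + (-1823 - 1*665) = 168 + (-1823 - 665) = 168 - 2488 = -2320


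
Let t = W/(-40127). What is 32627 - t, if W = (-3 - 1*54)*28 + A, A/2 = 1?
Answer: 1309222035/40127 ≈ 32627.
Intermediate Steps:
A = 2 (A = 2*1 = 2)
W = -1594 (W = (-3 - 1*54)*28 + 2 = (-3 - 54)*28 + 2 = -57*28 + 2 = -1596 + 2 = -1594)
t = 1594/40127 (t = -1594/(-40127) = -1594*(-1/40127) = 1594/40127 ≈ 0.039724)
32627 - t = 32627 - 1*1594/40127 = 32627 - 1594/40127 = 1309222035/40127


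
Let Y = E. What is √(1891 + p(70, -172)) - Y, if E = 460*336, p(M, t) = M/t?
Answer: -154560 + √13982826/86 ≈ -1.5452e+5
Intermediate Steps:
E = 154560
Y = 154560
√(1891 + p(70, -172)) - Y = √(1891 + 70/(-172)) - 1*154560 = √(1891 + 70*(-1/172)) - 154560 = √(1891 - 35/86) - 154560 = √(162591/86) - 154560 = √13982826/86 - 154560 = -154560 + √13982826/86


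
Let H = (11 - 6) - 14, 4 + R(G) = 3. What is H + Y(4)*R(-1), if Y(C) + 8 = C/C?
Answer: -2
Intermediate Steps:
Y(C) = -7 (Y(C) = -8 + C/C = -8 + 1 = -7)
R(G) = -1 (R(G) = -4 + 3 = -1)
H = -9 (H = 5 - 14 = -9)
H + Y(4)*R(-1) = -9 - 7*(-1) = -9 + 7 = -2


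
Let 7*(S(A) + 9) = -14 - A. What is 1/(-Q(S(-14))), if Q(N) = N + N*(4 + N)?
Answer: -1/36 ≈ -0.027778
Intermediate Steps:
S(A) = -11 - A/7 (S(A) = -9 + (-14 - A)/7 = -9 + (-2 - A/7) = -11 - A/7)
1/(-Q(S(-14))) = 1/(-(-11 - ⅐*(-14))*(5 + (-11 - ⅐*(-14)))) = 1/(-(-11 + 2)*(5 + (-11 + 2))) = 1/(-(-9)*(5 - 9)) = 1/(-(-9)*(-4)) = 1/(-1*36) = 1/(-36) = -1/36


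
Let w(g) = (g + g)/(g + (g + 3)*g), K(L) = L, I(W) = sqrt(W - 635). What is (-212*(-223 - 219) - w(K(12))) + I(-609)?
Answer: 749631/8 + 2*I*sqrt(311) ≈ 93704.0 + 35.27*I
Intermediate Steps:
I(W) = sqrt(-635 + W)
w(g) = 2*g/(g + g*(3 + g)) (w(g) = (2*g)/(g + (3 + g)*g) = (2*g)/(g + g*(3 + g)) = 2*g/(g + g*(3 + g)))
(-212*(-223 - 219) - w(K(12))) + I(-609) = (-212*(-223 - 219) - 2/(4 + 12)) + sqrt(-635 - 609) = (-212*(-442) - 2/16) + sqrt(-1244) = (93704 - 2/16) + 2*I*sqrt(311) = (93704 - 1*1/8) + 2*I*sqrt(311) = (93704 - 1/8) + 2*I*sqrt(311) = 749631/8 + 2*I*sqrt(311)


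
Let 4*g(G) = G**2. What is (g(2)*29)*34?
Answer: 986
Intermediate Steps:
g(G) = G**2/4
(g(2)*29)*34 = (((1/4)*2**2)*29)*34 = (((1/4)*4)*29)*34 = (1*29)*34 = 29*34 = 986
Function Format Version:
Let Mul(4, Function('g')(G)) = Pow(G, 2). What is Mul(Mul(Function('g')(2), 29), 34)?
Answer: 986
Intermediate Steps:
Function('g')(G) = Mul(Rational(1, 4), Pow(G, 2))
Mul(Mul(Function('g')(2), 29), 34) = Mul(Mul(Mul(Rational(1, 4), Pow(2, 2)), 29), 34) = Mul(Mul(Mul(Rational(1, 4), 4), 29), 34) = Mul(Mul(1, 29), 34) = Mul(29, 34) = 986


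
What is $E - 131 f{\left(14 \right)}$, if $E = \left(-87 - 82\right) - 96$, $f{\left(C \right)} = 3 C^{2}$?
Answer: $-77293$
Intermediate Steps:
$E = -265$ ($E = -169 - 96 = -265$)
$E - 131 f{\left(14 \right)} = -265 - 131 \cdot 3 \cdot 14^{2} = -265 - 131 \cdot 3 \cdot 196 = -265 - 77028 = -77293$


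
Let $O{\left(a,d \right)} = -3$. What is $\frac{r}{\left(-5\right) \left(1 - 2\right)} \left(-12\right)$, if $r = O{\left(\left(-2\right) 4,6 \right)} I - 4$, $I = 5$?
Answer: $\frac{228}{5} \approx 45.6$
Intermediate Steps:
$r = -19$ ($r = \left(-3\right) 5 - 4 = -15 - 4 = -19$)
$\frac{r}{\left(-5\right) \left(1 - 2\right)} \left(-12\right) = \frac{1}{\left(-5\right) \left(1 - 2\right)} \left(-19\right) \left(-12\right) = \frac{1}{\left(-5\right) \left(-1\right)} \left(-19\right) \left(-12\right) = \frac{1}{5} \left(-19\right) \left(-12\right) = \left(- \frac{19}{5}\right) \left(-12\right) = \frac{228}{5}$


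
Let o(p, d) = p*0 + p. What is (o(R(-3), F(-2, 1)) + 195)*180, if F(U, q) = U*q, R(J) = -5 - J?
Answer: 34740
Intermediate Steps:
o(p, d) = p (o(p, d) = 0 + p = p)
(o(R(-3), F(-2, 1)) + 195)*180 = ((-5 - 1*(-3)) + 195)*180 = ((-5 + 3) + 195)*180 = (-2 + 195)*180 = 193*180 = 34740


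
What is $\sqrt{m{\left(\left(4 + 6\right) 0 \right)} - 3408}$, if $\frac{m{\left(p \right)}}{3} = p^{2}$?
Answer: $4 i \sqrt{213} \approx 58.378 i$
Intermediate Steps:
$m{\left(p \right)} = 3 p^{2}$
$\sqrt{m{\left(\left(4 + 6\right) 0 \right)} - 3408} = \sqrt{3 \left(\left(4 + 6\right) 0\right)^{2} - 3408} = \sqrt{3 \left(10 \cdot 0\right)^{2} - 3408} = \sqrt{3 \cdot 0^{2} - 3408} = \sqrt{3 \cdot 0 - 3408} = \sqrt{0 - 3408} = \sqrt{-3408} = 4 i \sqrt{213}$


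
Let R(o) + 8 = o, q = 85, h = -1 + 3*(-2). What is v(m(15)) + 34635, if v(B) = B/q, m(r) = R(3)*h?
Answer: 588802/17 ≈ 34635.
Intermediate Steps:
h = -7 (h = -1 - 6 = -7)
R(o) = -8 + o
m(r) = 35 (m(r) = (-8 + 3)*(-7) = -5*(-7) = 35)
v(B) = B/85
v(m(15)) + 34635 = (1/85)*35 + 34635 = 7/17 + 34635 = 588802/17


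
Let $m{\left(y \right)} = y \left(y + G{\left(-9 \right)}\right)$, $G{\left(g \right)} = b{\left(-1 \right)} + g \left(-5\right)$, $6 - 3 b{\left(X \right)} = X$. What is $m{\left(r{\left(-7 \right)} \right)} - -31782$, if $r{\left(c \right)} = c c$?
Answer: $\frac{109507}{3} \approx 36502.0$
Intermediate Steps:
$r{\left(c \right)} = c^{2}$
$b{\left(X \right)} = 2 - \frac{X}{3}$
$G{\left(g \right)} = \frac{7}{3} - 5 g$ ($G{\left(g \right)} = \left(2 - - \frac{1}{3}\right) + g \left(-5\right) = \left(2 + \frac{1}{3}\right) - 5 g = \frac{7}{3} - 5 g$)
$m{\left(y \right)} = y \left(\frac{142}{3} + y\right)$ ($m{\left(y \right)} = y \left(y + \left(\frac{7}{3} - -45\right)\right) = y \left(y + \left(\frac{7}{3} + 45\right)\right) = y \left(y + \frac{142}{3}\right) = y \left(\frac{142}{3} + y\right)$)
$m{\left(r{\left(-7 \right)} \right)} - -31782 = \frac{\left(-7\right)^{2} \left(142 + 3 \left(-7\right)^{2}\right)}{3} - -31782 = \frac{1}{3} \cdot 49 \left(142 + 3 \cdot 49\right) + 31782 = \frac{1}{3} \cdot 49 \left(142 + 147\right) + 31782 = \frac{1}{3} \cdot 49 \cdot 289 + 31782 = \frac{14161}{3} + 31782 = \frac{109507}{3}$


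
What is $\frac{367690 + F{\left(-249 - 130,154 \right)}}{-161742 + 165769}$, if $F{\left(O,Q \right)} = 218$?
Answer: $\frac{367908}{4027} \approx 91.36$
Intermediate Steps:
$\frac{367690 + F{\left(-249 - 130,154 \right)}}{-161742 + 165769} = \frac{367690 + 218}{-161742 + 165769} = \frac{367908}{4027}$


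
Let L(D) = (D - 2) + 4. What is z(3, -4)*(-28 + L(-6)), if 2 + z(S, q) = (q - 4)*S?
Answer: 832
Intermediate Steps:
L(D) = 2 + D (L(D) = (-2 + D) + 4 = 2 + D)
z(S, q) = -2 + S*(-4 + q) (z(S, q) = -2 + (q - 4)*S = -2 + (-4 + q)*S = -2 + S*(-4 + q))
z(3, -4)*(-28 + L(-6)) = (-2 - 4*3 + 3*(-4))*(-28 + (2 - 6)) = (-2 - 12 - 12)*(-28 - 4) = -26*(-32) = 832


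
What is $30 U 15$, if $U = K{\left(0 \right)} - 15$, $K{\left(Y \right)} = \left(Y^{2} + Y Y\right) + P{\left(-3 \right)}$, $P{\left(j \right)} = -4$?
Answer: $-8550$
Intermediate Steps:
$K{\left(Y \right)} = -4 + 2 Y^{2}$ ($K{\left(Y \right)} = \left(Y^{2} + Y Y\right) - 4 = \left(Y^{2} + Y^{2}\right) - 4 = 2 Y^{2} - 4 = -4 + 2 Y^{2}$)
$U = -19$ ($U = \left(-4 + 2 \cdot 0^{2}\right) - 15 = \left(-4 + 2 \cdot 0\right) - 15 = \left(-4 + 0\right) - 15 = -4 - 15 = -19$)
$30 U 15 = 30 \left(-19\right) 15 = \left(-570\right) 15 = -8550$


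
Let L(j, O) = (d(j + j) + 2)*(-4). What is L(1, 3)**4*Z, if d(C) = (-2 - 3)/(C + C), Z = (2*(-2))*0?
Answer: 0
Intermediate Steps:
Z = 0 (Z = -4*0 = 0)
d(C) = -5/(2*C) (d(C) = -5*1/(2*C) = -5/(2*C))
L(j, O) = -8 + 5/j (L(j, O) = (-5/(2*(j + j)) + 2)*(-4) = (-5*1/(2*j)/2 + 2)*(-4) = (-5/(4*j) + 2)*(-4) = (2 - 5/(4*j))*(-4) = -8 + 5/j)
L(1, 3)**4*Z = (-8 + 5/1)**4*0 = (-8 + 5*1)**4*0 = (-8 + 5)**4*0 = (-3)**4*0 = 81*0 = 0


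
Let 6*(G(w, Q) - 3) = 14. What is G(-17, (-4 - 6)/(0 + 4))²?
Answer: 256/9 ≈ 28.444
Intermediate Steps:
G(w, Q) = 16/3 (G(w, Q) = 3 + (⅙)*14 = 3 + 7/3 = 16/3)
G(-17, (-4 - 6)/(0 + 4))² = (16/3)² = 256/9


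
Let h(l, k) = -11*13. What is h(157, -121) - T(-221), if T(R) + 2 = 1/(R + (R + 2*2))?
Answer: -61757/438 ≈ -141.00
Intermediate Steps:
h(l, k) = -143
T(R) = -2 + 1/(4 + 2*R) (T(R) = -2 + 1/(R + (R + 2*2)) = -2 + 1/(R + (R + 4)) = -2 + 1/(R + (4 + R)) = -2 + 1/(4 + 2*R))
h(157, -121) - T(-221) = -143 - (-7 - 4*(-221))/(2*(2 - 221)) = -143 - (-7 + 884)/(2*(-219)) = -143 - (-1)*877/(2*219) = -143 - 1*(-877/438) = -143 + 877/438 = -61757/438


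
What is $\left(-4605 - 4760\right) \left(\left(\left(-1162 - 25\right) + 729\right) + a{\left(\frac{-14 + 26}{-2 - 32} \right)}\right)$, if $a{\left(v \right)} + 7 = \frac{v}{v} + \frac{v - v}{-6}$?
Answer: $4345360$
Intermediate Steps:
$a{\left(v \right)} = -6$ ($a{\left(v \right)} = -7 + \left(\frac{v}{v} + \frac{v - v}{-6}\right) = -7 + \left(1 + 0 \left(- \frac{1}{6}\right)\right) = -7 + \left(1 + 0\right) = -7 + 1 = -6$)
$\left(-4605 - 4760\right) \left(\left(\left(-1162 - 25\right) + 729\right) + a{\left(\frac{-14 + 26}{-2 - 32} \right)}\right) = \left(-4605 - 4760\right) \left(\left(\left(-1162 - 25\right) + 729\right) - 6\right) = - 9365 \left(\left(-1187 + 729\right) - 6\right) = - 9365 \left(-458 - 6\right) = \left(-9365\right) \left(-464\right) = 4345360$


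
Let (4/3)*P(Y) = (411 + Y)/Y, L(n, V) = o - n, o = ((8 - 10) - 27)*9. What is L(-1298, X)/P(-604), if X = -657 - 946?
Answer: 2505392/579 ≈ 4327.1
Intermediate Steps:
X = -1603
o = -261 (o = (-2 - 27)*9 = -29*9 = -261)
L(n, V) = -261 - n
P(Y) = 3*(411 + Y)/(4*Y) (P(Y) = 3*((411 + Y)/Y)/4 = 3*(411 + Y)/(4*Y))
L(-1298, X)/P(-604) = (-261 - 1*(-1298))/(((¾)*(411 - 604)/(-604))) = (-261 + 1298)/(((¾)*(-1/604)*(-193))) = 1037/(579/2416) = 1037*(2416/579) = 2505392/579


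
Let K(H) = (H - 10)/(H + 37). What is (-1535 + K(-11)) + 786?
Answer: -19495/26 ≈ -749.81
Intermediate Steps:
K(H) = (-10 + H)/(37 + H)
(-1535 + K(-11)) + 786 = (-1535 + (-10 - 11)/(37 - 11)) + 786 = (-1535 - 21/26) + 786 = -39931/26 + 786 = -19495/26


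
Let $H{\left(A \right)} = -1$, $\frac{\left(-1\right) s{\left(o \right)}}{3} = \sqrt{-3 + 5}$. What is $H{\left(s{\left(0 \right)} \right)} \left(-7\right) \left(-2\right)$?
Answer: $-14$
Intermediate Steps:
$s{\left(o \right)} = - 3 \sqrt{2}$ ($s{\left(o \right)} = - 3 \sqrt{-3 + 5} = - 3 \sqrt{2}$)
$H{\left(s{\left(0 \right)} \right)} \left(-7\right) \left(-2\right) = \left(-1\right) \left(-7\right) \left(-2\right) = 7 \left(-2\right) = -14$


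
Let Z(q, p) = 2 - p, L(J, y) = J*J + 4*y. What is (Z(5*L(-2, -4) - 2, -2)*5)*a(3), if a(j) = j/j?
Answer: 20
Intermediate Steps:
a(j) = 1
L(J, y) = J² + 4*y
(Z(5*L(-2, -4) - 2, -2)*5)*a(3) = ((2 - 1*(-2))*5)*1 = ((2 + 2)*5)*1 = (4*5)*1 = 20*1 = 20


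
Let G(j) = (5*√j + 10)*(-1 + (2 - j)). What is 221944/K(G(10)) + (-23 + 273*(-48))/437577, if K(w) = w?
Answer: 32371939181/19690965 - 110972*√10/135 ≈ -955.44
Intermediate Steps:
G(j) = (1 - j)*(10 + 5*√j) (G(j) = (10 + 5*√j)*(1 - j) = (1 - j)*(10 + 5*√j))
221944/K(G(10)) + (-23 + 273*(-48))/437577 = 221944/(10 - 10*10 - 50*√10 + 5*√10) + (-23 + 273*(-48))/437577 = 221944/(10 - 100 - 50*√10 + 5*√10) + (-23 - 13104)*(1/437577) = 221944/(10 - 100 - 50*√10 + 5*√10) - 13127*1/437577 = 221944/(-90 - 45*√10) - 13127/437577 = -13127/437577 + 221944/(-90 - 45*√10)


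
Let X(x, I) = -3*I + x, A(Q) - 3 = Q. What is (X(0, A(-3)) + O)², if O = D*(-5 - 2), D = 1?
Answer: 49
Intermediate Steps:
A(Q) = 3 + Q
X(x, I) = x - 3*I
O = -7 (O = 1*(-5 - 2) = 1*(-7) = -7)
(X(0, A(-3)) + O)² = ((0 - 3*(3 - 3)) - 7)² = ((0 - 3*0) - 7)² = ((0 + 0) - 7)² = (0 - 7)² = (-7)² = 49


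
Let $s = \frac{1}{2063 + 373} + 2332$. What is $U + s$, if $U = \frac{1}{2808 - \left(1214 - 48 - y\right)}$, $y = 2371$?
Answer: $\frac{22796864225}{9775668} \approx 2332.0$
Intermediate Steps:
$U = \frac{1}{4013}$ ($U = \frac{1}{2808 + \left(2371 - \left(1214 - 48\right)\right)} = \frac{1}{2808 + \left(2371 - 1166\right)} = \frac{1}{2808 + 1205} = \frac{1}{4013} \approx 0.00024919$)
$s = \frac{5680753}{2436}$ ($s = \frac{1}{2436} + 2332 = \frac{5680753}{2436} \approx 2332.0$)
$U + s = \frac{1}{4013} + \frac{5680753}{2436} = \frac{22796864225}{9775668}$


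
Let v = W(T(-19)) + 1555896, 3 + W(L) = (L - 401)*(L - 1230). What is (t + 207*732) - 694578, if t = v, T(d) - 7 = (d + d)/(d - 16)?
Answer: 1828859559/1225 ≈ 1.4929e+6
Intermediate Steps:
T(d) = 7 + 2*d/(-16 + d) (T(d) = 7 + (d + d)/(d - 16) = 7 + (2*d)/(-16 + d) = 7 + 2*d/(-16 + d))
W(L) = -3 + (-1230 + L)*(-401 + L) (W(L) = -3 + (L - 401)*(L - 1230) = -3 + (-401 + L)*(-1230 + L) = -3 + (-1230 + L)*(-401 + L))
v = 2494100709/1225 (v = (493227 + ((-112 + 9*(-19))/(-16 - 19))² - 1631*(-112 + 9*(-19))/(-16 - 19)) + 1555896 = (493227 + ((-112 - 171)/(-35))² - 1631*(-112 - 171)/(-35)) + 1555896 = (493227 + (-1/35*(-283))² - (-233)*(-283)/5) + 1555896 = (493227 + (283/35)² - 1631*283/35) + 1555896 = (493227 + 80089/1225 - 65939/5) + 1555896 = 588128109/1225 + 1555896 = 2494100709/1225 ≈ 2.0360e+6)
t = 2494100709/1225 ≈ 2.0360e+6
(t + 207*732) - 694578 = (2494100709/1225 + 207*732) - 694578 = (2494100709/1225 + 151524) - 694578 = 2679717609/1225 - 694578 = 1828859559/1225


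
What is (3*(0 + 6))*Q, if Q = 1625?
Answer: 29250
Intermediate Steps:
(3*(0 + 6))*Q = (3*(0 + 6))*1625 = (3*6)*1625 = 18*1625 = 29250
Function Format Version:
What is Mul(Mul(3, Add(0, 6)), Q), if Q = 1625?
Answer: 29250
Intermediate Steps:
Mul(Mul(3, Add(0, 6)), Q) = Mul(Mul(3, Add(0, 6)), 1625) = Mul(Mul(3, 6), 1625) = Mul(18, 1625) = 29250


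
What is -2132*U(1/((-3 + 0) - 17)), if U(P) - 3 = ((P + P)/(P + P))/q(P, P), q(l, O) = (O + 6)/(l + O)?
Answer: -756860/119 ≈ -6360.2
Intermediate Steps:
q(l, O) = (6 + O)/(O + l)
U(P) = 3 + 2*P/(6 + P) (U(P) = 3 + ((P + P)/(P + P))/(((6 + P)/(P + P))) = 3 + ((2*P)/((2*P)))/(((6 + P)/((2*P)))) = 3 + ((2*P)*(1/(2*P)))/(((1/(2*P))*(6 + P))) = 3 + 1/((6 + P)/(2*P)) = 3 + 1*(2*P/(6 + P)) = 3 + 2*P/(6 + P))
-2132*U(1/((-3 + 0) - 17)) = -2132*(18 + 5/((-3 + 0) - 17))/(6 + 1/((-3 + 0) - 17)) = -2132*(18 + 5/(-3 - 17))/(6 + 1/(-3 - 17)) = -2132*(18 + 5/(-20))/(6 + 1/(-20)) = -2132*(18 + 5*(-1/20))/(6 - 1/20) = -2132*(18 - ¼)/119/20 = -42640*71/(119*4) = -2132*355/119 = -756860/119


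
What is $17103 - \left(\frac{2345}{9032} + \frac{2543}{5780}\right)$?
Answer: $\frac{223206227101}{13051240} \approx 17102.0$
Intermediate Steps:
$17103 - \left(\frac{2345}{9032} + \frac{2543}{5780}\right) = 17103 - \frac{9130619}{13051240} = \frac{223206227101}{13051240}$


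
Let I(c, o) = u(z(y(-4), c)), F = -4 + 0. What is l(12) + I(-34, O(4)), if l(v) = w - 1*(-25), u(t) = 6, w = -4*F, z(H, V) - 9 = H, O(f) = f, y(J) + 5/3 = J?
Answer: 47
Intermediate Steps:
y(J) = -5/3 + J
F = -4
z(H, V) = 9 + H
w = 16 (w = -4*(-4) = 16)
I(c, o) = 6
l(v) = 41 (l(v) = 16 - 1*(-25) = 16 + 25 = 41)
l(12) + I(-34, O(4)) = 41 + 6 = 47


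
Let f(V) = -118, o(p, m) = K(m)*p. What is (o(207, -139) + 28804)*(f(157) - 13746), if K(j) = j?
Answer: -429784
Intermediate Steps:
o(p, m) = m*p
(o(207, -139) + 28804)*(f(157) - 13746) = (-139*207 + 28804)*(-118 - 13746) = (-28773 + 28804)*(-13864) = 31*(-13864) = -429784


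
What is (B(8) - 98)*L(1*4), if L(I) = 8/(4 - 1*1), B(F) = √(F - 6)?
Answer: -784/3 + 8*√2/3 ≈ -257.56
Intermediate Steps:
B(F) = √(-6 + F)
L(I) = 8/3 (L(I) = 8/(4 - 1) = 8/3)
(B(8) - 98)*L(1*4) = (√(-6 + 8) - 98)*(8/3) = (√2 - 98)*(8/3) = (-98 + √2)*(8/3) = -784/3 + 8*√2/3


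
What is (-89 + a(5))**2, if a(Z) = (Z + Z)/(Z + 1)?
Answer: 68644/9 ≈ 7627.1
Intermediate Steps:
a(Z) = 2*Z/(1 + Z) (a(Z) = (2*Z)/(1 + Z) = 2*Z/(1 + Z))
(-89 + a(5))**2 = (-89 + 2*5/(1 + 5))**2 = (-89 + 2*5/6)**2 = (-89 + 2*5*(1/6))**2 = (-89 + 5/3)**2 = (-262/3)**2 = 68644/9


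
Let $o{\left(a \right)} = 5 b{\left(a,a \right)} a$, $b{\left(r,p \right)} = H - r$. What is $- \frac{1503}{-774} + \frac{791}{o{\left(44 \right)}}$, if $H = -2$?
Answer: $\frac{811007}{435160} \approx 1.8637$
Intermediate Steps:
$b{\left(r,p \right)} = -2 - r$
$o{\left(a \right)} = a \left(-10 - 5 a\right)$ ($o{\left(a \right)} = 5 \left(-2 - a\right) a = \left(-10 - 5 a\right) a = a \left(-10 - 5 a\right)$)
$- \frac{1503}{-774} + \frac{791}{o{\left(44 \right)}} = - \frac{1503}{-774} + \frac{791}{\left(-5\right) 44 \left(2 + 44\right)} = \left(-1503\right) \left(- \frac{1}{774}\right) + \frac{791}{\left(-5\right) 44 \cdot 46} = \frac{167}{86} + \frac{791}{-10120} = \frac{167}{86} + 791 \left(- \frac{1}{10120}\right) = \frac{167}{86} - \frac{791}{10120} = \frac{811007}{435160}$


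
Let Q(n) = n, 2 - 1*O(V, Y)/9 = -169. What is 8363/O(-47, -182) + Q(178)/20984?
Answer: 87881567/16147188 ≈ 5.4425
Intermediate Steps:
O(V, Y) = 1539 (O(V, Y) = 18 - 9*(-169) = 18 + 1521 = 1539)
8363/O(-47, -182) + Q(178)/20984 = 8363/1539 + 178/20984 = 8363*(1/1539) + 178*(1/20984) = 8363/1539 + 89/10492 = 87881567/16147188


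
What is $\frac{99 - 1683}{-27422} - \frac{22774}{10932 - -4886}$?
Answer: $- \frac{149863229}{108440299} \approx -1.382$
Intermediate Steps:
$\frac{99 - 1683}{-27422} - \frac{22774}{10932 - -4886} = \left(99 - 1683\right) \left(- \frac{1}{27422}\right) - \frac{22774}{10932 + 4886} = \left(-1584\right) \left(- \frac{1}{27422}\right) - \frac{22774}{15818} = \frac{792}{13711} - \frac{11387}{7909} = - \frac{149863229}{108440299}$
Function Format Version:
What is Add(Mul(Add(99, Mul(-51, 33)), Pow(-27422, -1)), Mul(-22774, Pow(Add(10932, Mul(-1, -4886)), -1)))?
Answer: Rational(-149863229, 108440299) ≈ -1.3820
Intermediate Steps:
Add(Mul(Add(99, Mul(-51, 33)), Pow(-27422, -1)), Mul(-22774, Pow(Add(10932, Mul(-1, -4886)), -1))) = Add(Mul(Add(99, -1683), Rational(-1, 27422)), Mul(-22774, Pow(Add(10932, 4886), -1))) = Add(Mul(-1584, Rational(-1, 27422)), Mul(-22774, Pow(15818, -1))) = Add(Rational(792, 13711), Mul(-22774, Rational(1, 15818))) = Add(Rational(792, 13711), Rational(-11387, 7909)) = Rational(-149863229, 108440299)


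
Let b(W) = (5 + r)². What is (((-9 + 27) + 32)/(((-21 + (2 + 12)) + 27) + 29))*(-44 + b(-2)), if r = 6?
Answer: 550/7 ≈ 78.571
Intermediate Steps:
b(W) = 121 (b(W) = (5 + 6)² = 11² = 121)
(((-9 + 27) + 32)/(((-21 + (2 + 12)) + 27) + 29))*(-44 + b(-2)) = (((-9 + 27) + 32)/(((-21 + (2 + 12)) + 27) + 29))*(-44 + 121) = ((18 + 32)/(((-21 + 14) + 27) + 29))*77 = (50/((-7 + 27) + 29))*77 = (50/(20 + 29))*77 = (50/49)*77 = 550/7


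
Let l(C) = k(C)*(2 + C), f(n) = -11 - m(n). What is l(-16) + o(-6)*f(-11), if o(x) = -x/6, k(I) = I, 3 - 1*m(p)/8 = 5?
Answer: 229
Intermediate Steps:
m(p) = -16 (m(p) = 24 - 8*5 = 24 - 40 = -16)
f(n) = 5 (f(n) = -11 - 1*(-16) = -11 + 16 = 5)
l(C) = C*(2 + C)
o(x) = -x/6 (o(x) = -x*(⅙) = -x/6)
l(-16) + o(-6)*f(-11) = -16*(2 - 16) - ⅙*(-6)*5 = -16*(-14) + 1*5 = 224 + 5 = 229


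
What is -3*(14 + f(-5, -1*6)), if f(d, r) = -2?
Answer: -36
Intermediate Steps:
-3*(14 + f(-5, -1*6)) = -3*(14 - 2) = -3*12 = -36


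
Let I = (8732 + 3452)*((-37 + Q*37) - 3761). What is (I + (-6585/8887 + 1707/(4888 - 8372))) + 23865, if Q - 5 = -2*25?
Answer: -2060149250182965/30962308 ≈ -6.6537e+7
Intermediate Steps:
Q = -45 (Q = 5 - 2*25 = 5 - 50 = -45)
I = -66561192 (I = (8732 + 3452)*((-37 - 45*37) - 3761) = 12184*((-37 - 1665) - 3761) = 12184*(-1702 - 3761) = 12184*(-5463) = -66561192)
(I + (-6585/8887 + 1707/(4888 - 8372))) + 23865 = (-66561192 + (-6585/8887 + 1707/(4888 - 8372))) + 23865 = (-66561192 + (-6585*1/8887 + 1707/(-3484))) + 23865 = (-66561192 + (-6585/8887 + 1707*(-1/3484))) + 23865 = (-66561192 + (-6585/8887 - 1707/3484)) + 23865 = (-66561192 - 38112249/30962308) + 23865 = -2060888165663385/30962308 + 23865 = -2060149250182965/30962308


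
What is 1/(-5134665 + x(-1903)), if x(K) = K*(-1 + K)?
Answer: -1/1511353 ≈ -6.6166e-7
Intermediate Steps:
1/(-5134665 + x(-1903)) = 1/(-5134665 - 1903*(-1 - 1903)) = 1/(-5134665 - 1903*(-1904)) = 1/(-5134665 + 3623312) = 1/(-1511353) = -1/1511353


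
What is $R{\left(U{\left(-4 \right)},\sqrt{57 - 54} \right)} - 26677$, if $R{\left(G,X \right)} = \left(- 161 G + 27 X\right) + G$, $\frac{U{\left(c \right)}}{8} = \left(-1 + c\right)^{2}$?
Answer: $-58677 + 27 \sqrt{3} \approx -58630.0$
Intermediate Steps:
$U{\left(c \right)} = 8 \left(-1 + c\right)^{2}$
$R{\left(G,X \right)} = - 160 G + 27 X$
$R{\left(U{\left(-4 \right)},\sqrt{57 - 54} \right)} - 26677 = \left(- 160 \cdot 8 \left(-1 - 4\right)^{2} + 27 \sqrt{57 - 54}\right) - 26677 = \left(- 160 \cdot 8 \left(-5\right)^{2} + 27 \sqrt{3}\right) - 26677 = \left(- 160 \cdot 8 \cdot 25 + 27 \sqrt{3}\right) - 26677 = \left(\left(-160\right) 200 + 27 \sqrt{3}\right) - 26677 = \left(-32000 + 27 \sqrt{3}\right) - 26677 = -58677 + 27 \sqrt{3}$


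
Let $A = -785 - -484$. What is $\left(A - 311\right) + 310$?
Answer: $-302$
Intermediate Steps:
$A = -301$ ($A = -785 + 484 = -301$)
$\left(A - 311\right) + 310 = \left(-301 - 311\right) + 310 = -612 + 310 = -302$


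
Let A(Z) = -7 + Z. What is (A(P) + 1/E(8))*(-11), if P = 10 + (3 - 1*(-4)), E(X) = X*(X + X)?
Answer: -14091/128 ≈ -110.09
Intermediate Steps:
E(X) = 2*X**2 (E(X) = X*(2*X) = 2*X**2)
P = 17 (P = 10 + (3 + 4) = 10 + 7 = 17)
(A(P) + 1/E(8))*(-11) = ((-7 + 17) + 1/(2*8**2))*(-11) = (10 + 1/(2*64))*(-11) = (10 + 1/128)*(-11) = (1281/128)*(-11) = -14091/128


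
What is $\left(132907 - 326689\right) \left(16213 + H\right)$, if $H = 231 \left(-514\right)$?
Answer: $19866724422$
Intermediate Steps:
$H = -118734$
$\left(132907 - 326689\right) \left(16213 + H\right) = \left(132907 - 326689\right) \left(16213 - 118734\right) = \left(-193782\right) \left(-102521\right) = 19866724422$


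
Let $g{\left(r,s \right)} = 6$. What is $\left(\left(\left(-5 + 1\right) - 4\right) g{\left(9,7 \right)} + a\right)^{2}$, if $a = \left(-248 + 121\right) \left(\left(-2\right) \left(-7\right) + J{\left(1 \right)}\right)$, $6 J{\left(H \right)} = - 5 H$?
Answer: $\frac{106523041}{36} \approx 2.959 \cdot 10^{6}$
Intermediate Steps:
$J{\left(H \right)} = - \frac{5 H}{6}$ ($J{\left(H \right)} = \frac{\left(-5\right) H}{6} = - \frac{5 H}{6}$)
$a = - \frac{10033}{6}$ ($a = \left(-248 + 121\right) \left(\left(-2\right) \left(-7\right) - \frac{5}{6}\right) = - 127 \left(14 - \frac{5}{6}\right) = \left(-127\right) \frac{79}{6} = - \frac{10033}{6} \approx -1672.2$)
$\left(\left(\left(-5 + 1\right) - 4\right) g{\left(9,7 \right)} + a\right)^{2} = \left(\left(\left(-5 + 1\right) - 4\right) 6 - \frac{10033}{6}\right)^{2} = \left(\left(-4 - 4\right) 6 - \frac{10033}{6}\right)^{2} = \left(\left(-8\right) 6 - \frac{10033}{6}\right)^{2} = \left(-48 - \frac{10033}{6}\right)^{2} = \left(- \frac{10321}{6}\right)^{2} = \frac{106523041}{36}$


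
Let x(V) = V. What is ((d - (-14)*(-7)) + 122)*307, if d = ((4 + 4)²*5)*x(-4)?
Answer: -385592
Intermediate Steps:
d = -1280 (d = ((4 + 4)²*5)*(-4) = (8²*5)*(-4) = (64*5)*(-4) = 320*(-4) = -1280)
((d - (-14)*(-7)) + 122)*307 = ((-1280 - (-14)*(-7)) + 122)*307 = ((-1280 - 1*98) + 122)*307 = ((-1280 - 98) + 122)*307 = (-1378 + 122)*307 = -1256*307 = -385592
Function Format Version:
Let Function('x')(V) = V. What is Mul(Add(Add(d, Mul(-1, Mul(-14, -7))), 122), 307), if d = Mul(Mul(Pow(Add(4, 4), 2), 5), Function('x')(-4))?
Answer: -385592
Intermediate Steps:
d = -1280 (d = Mul(Mul(Pow(Add(4, 4), 2), 5), -4) = Mul(Mul(Pow(8, 2), 5), -4) = Mul(Mul(64, 5), -4) = Mul(320, -4) = -1280)
Mul(Add(Add(d, Mul(-1, Mul(-14, -7))), 122), 307) = Mul(Add(Add(-1280, Mul(-1, Mul(-14, -7))), 122), 307) = Mul(Add(Add(-1280, Mul(-1, 98)), 122), 307) = Mul(Add(Add(-1280, -98), 122), 307) = Mul(Add(-1378, 122), 307) = Mul(-1256, 307) = -385592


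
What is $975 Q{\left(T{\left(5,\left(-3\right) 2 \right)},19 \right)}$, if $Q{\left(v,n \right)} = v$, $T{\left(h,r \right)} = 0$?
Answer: $0$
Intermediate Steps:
$975 Q{\left(T{\left(5,\left(-3\right) 2 \right)},19 \right)} = 975 \cdot 0 = 0$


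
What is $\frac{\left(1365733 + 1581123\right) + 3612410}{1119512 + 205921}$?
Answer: $\frac{2186422}{441811} \approx 4.9488$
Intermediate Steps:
$\frac{\left(1365733 + 1581123\right) + 3612410}{1119512 + 205921} = \frac{2946856 + 3612410}{1325433} = 6559266 \cdot \frac{1}{1325433} = \frac{2186422}{441811}$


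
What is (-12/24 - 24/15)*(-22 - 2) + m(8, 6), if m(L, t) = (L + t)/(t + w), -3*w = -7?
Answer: 1302/25 ≈ 52.080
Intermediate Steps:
w = 7/3 (w = -⅓*(-7) = 7/3 ≈ 2.3333)
m(L, t) = (L + t)/(7/3 + t) (m(L, t) = (L + t)/(t + 7/3) = (L + t)/(7/3 + t))
(-12/24 - 24/15)*(-22 - 2) + m(8, 6) = (-12/24 - 24/15)*(-22 - 2) + 3*(8 + 6)/(7 + 3*6) = (-12*1/24 - 24*1/15)*(-24) + 3*14/(7 + 18) = (-½ - 8/5)*(-24) + 3*14/25 = -21/10*(-24) + 3*(1/25)*14 = 252/5 + 42/25 = 1302/25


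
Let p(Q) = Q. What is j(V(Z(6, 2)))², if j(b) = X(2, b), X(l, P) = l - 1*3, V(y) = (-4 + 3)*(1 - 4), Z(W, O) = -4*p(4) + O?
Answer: 1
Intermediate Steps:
Z(W, O) = -16 + O (Z(W, O) = -4*4 + O = -16 + O)
V(y) = 3 (V(y) = -1*(-3) = 3)
X(l, P) = -3 + l (X(l, P) = l - 3 = -3 + l)
j(b) = -1 (j(b) = -3 + 2 = -1)
j(V(Z(6, 2)))² = (-1)² = 1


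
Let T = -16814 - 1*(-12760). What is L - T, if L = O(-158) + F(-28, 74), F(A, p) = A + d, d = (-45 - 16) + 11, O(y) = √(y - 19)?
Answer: 3976 + I*√177 ≈ 3976.0 + 13.304*I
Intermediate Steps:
O(y) = √(-19 + y)
d = -50 (d = -61 + 11 = -50)
F(A, p) = -50 + A (F(A, p) = A - 50 = -50 + A)
T = -4054 (T = -16814 + 12760 = -4054)
L = -78 + I*√177 (L = √(-19 - 158) + (-50 - 28) = √(-177) - 78 = I*√177 - 78 = -78 + I*√177 ≈ -78.0 + 13.304*I)
L - T = (-78 + I*√177) - 1*(-4054) = (-78 + I*√177) + 4054 = 3976 + I*√177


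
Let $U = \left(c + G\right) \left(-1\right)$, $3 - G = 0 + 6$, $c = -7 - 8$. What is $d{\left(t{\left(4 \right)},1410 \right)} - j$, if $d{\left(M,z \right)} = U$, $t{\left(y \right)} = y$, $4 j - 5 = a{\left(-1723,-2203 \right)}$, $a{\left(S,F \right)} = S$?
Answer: $\frac{895}{2} \approx 447.5$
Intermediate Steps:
$c = -15$ ($c = -7 - 8 = -15$)
$G = -3$ ($G = 3 - \left(0 + 6\right) = 3 - 6 = -3$)
$j = - \frac{859}{2}$ ($j = \frac{5}{4} + \frac{1}{4} \left(-1723\right) = \frac{5}{4} - \frac{1723}{4} = - \frac{859}{2} \approx -429.5$)
$U = 18$ ($U = \left(-15 - 3\right) \left(-1\right) = \left(-18\right) \left(-1\right) = 18$)
$d{\left(M,z \right)} = 18$
$d{\left(t{\left(4 \right)},1410 \right)} - j = 18 - - \frac{859}{2} = 18 + \frac{859}{2} = \frac{895}{2}$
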